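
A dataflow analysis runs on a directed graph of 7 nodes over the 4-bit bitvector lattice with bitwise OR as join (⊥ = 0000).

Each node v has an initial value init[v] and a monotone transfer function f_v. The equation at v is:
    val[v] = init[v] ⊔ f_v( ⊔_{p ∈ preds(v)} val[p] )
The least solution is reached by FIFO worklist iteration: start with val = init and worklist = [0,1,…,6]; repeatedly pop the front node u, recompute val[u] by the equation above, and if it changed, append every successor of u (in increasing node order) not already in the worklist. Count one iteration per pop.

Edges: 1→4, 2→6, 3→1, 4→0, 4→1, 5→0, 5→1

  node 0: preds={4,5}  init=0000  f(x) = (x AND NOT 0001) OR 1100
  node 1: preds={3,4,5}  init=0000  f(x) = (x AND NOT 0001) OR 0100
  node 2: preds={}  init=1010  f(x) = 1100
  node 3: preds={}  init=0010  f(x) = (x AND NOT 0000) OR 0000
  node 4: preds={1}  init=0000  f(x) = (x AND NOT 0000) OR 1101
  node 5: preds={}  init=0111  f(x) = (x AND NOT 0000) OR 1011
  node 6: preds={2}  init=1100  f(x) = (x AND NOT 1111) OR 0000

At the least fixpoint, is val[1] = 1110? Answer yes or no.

Worklist (10 pops):
  #1 pop 0: in=0111 → 1110 (was 0000); enqueue []
  #2 pop 1: in=0111 → 0110 (was 0000); enqueue []
  #3 pop 2: in=0000 → 1110 (was 1010); enqueue []
  #4 pop 3: in=0000 → 0010 (no change)
  #5 pop 4: in=0110 → 1111 (was 0000); enqueue [0,1]
  #6 pop 5: in=0000 → 1111 (was 0111); enqueue []
  #7 pop 6: in=1110 → 1100 (no change)
  #8 pop 0: in=1111 → 1110 (no change)
  #9 pop 1: in=1111 → 1110 (was 0110); enqueue [4]
  #10 pop 4: in=1110 → 1111 (no change)

Fixpoint:
  val[0] = 1110
  val[1] = 1110
  val[2] = 1110
  val[3] = 0010
  val[4] = 1111
  val[5] = 1111
  val[6] = 1100

yes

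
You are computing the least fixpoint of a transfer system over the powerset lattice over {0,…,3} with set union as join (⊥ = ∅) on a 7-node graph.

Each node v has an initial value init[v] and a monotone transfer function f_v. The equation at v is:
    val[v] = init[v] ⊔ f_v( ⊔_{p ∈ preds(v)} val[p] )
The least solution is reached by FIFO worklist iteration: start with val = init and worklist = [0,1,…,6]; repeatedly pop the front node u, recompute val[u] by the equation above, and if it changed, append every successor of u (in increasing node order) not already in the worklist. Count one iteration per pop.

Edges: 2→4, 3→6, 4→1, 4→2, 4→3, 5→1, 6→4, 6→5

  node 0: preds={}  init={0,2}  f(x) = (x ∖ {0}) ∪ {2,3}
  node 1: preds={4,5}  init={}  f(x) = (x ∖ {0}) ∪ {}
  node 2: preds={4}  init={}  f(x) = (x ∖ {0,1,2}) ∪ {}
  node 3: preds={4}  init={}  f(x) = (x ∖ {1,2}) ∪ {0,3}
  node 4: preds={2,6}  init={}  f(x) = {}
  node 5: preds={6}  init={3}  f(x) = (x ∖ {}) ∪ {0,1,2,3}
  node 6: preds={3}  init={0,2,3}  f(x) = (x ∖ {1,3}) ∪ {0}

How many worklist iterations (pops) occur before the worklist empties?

8

Trace (8 dequeues):
  [1] u=0 | in {} | out {0,2,3} | prev {0,2} | push {}
  [2] u=1 | in {3} | out {3} | prev {} | push {}
  [3] u=2 | in {} | out {} | ==
  [4] u=3 | in {} | out {0,3} | prev {} | push {}
  [5] u=4 | in {0,2,3} | out {} | ==
  [6] u=5 | in {0,2,3} | out {0,1,2,3} | prev {3} | push {1}
  [7] u=6 | in {0,3} | out {0,2,3} | ==
  [8] u=1 | in {0,1,2,3} | out {1,2,3} | prev {3} | push {}

Converged values:
  [0] {0,2,3}
  [1] {1,2,3}
  [2] {}
  [3] {0,3}
  [4] {}
  [5] {0,1,2,3}
  [6] {0,2,3}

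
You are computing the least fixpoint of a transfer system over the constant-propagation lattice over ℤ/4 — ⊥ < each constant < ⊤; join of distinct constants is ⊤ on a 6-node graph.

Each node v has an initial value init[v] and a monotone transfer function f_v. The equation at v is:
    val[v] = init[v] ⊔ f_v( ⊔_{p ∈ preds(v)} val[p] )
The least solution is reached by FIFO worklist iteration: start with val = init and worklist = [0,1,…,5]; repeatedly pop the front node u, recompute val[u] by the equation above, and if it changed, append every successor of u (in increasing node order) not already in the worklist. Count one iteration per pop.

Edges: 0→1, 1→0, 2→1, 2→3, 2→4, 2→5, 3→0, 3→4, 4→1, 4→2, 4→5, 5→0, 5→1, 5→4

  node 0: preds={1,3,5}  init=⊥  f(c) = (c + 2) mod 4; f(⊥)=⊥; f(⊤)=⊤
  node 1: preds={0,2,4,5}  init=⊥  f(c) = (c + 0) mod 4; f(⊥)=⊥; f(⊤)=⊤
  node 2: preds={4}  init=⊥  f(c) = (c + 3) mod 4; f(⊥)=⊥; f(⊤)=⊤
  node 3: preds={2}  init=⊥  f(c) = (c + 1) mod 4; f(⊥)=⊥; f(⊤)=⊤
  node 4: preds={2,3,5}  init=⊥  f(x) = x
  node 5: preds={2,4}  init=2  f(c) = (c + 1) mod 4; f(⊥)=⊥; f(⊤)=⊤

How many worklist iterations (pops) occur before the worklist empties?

21

Iteration log — 21 steps:
  step 1. node 0  ⊔preds=2  new=0  old=⊥  +wl: 
  step 2. node 1  ⊔preds=⊤  new=⊤  old=⊥  +wl: 0
  step 3. node 2  ⊔preds=⊥  new=⊥  stable
  step 4. node 3  ⊔preds=⊥  new=⊥  stable
  step 5. node 4  ⊔preds=2  new=2  old=⊥  +wl: 1,2
  step 6. node 5  ⊔preds=2  new=⊤  old=2  +wl: 4
  step 7. node 0  ⊔preds=⊤  new=⊤  old=0  +wl: 
  step 8. node 1  ⊔preds=⊤  new=⊤  stable
  step 9. node 2  ⊔preds=2  new=1  old=⊥  +wl: 1,3,5
  step 10. node 4  ⊔preds=⊤  new=⊤  old=2  +wl: 2
  step 11. node 1  ⊔preds=⊤  new=⊤  stable
  step 12. node 3  ⊔preds=1  new=2  old=⊥  +wl: 0,4
  step 13. node 5  ⊔preds=⊤  new=⊤  stable
  step 14. node 2  ⊔preds=⊤  new=⊤  old=1  +wl: 1,3,5
  step 15. node 0  ⊔preds=⊤  new=⊤  stable
  step 16. node 4  ⊔preds=⊤  new=⊤  stable
  step 17. node 1  ⊔preds=⊤  new=⊤  stable
  step 18. node 3  ⊔preds=⊤  new=⊤  old=2  +wl: 0,4
  step 19. node 5  ⊔preds=⊤  new=⊤  stable
  step 20. node 0  ⊔preds=⊤  new=⊤  stable
  step 21. node 4  ⊔preds=⊤  new=⊤  stable

Least fixpoint reached:
  node 0: ⊤
  node 1: ⊤
  node 2: ⊤
  node 3: ⊤
  node 4: ⊤
  node 5: ⊤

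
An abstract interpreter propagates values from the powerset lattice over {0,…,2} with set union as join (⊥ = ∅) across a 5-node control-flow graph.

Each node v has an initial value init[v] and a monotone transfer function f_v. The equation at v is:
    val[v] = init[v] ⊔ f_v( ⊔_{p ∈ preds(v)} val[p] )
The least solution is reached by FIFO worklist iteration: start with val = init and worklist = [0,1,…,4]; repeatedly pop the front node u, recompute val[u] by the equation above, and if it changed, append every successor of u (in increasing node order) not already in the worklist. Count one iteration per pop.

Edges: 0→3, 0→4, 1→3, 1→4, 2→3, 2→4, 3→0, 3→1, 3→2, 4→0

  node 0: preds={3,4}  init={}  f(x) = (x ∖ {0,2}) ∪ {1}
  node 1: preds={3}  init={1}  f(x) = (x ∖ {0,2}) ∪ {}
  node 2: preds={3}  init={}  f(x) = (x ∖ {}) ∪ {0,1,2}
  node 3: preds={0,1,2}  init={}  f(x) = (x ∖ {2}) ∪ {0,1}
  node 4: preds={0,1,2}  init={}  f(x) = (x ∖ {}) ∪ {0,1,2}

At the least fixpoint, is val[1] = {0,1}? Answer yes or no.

no

Worklist (8 pops):
  #1 pop 0: in={} → {1} (was {}); enqueue []
  #2 pop 1: in={} → {1} (no change)
  #3 pop 2: in={} → {0,1,2} (was {}); enqueue []
  #4 pop 3: in={0,1,2} → {0,1} (was {}); enqueue [0,1,2]
  #5 pop 4: in={0,1,2} → {0,1,2} (was {}); enqueue []
  #6 pop 0: in={0,1,2} → {1} (no change)
  #7 pop 1: in={0,1} → {1} (no change)
  #8 pop 2: in={0,1} → {0,1,2} (no change)

Fixpoint:
  val[0] = {1}
  val[1] = {1}
  val[2] = {0,1,2}
  val[3] = {0,1}
  val[4] = {0,1,2}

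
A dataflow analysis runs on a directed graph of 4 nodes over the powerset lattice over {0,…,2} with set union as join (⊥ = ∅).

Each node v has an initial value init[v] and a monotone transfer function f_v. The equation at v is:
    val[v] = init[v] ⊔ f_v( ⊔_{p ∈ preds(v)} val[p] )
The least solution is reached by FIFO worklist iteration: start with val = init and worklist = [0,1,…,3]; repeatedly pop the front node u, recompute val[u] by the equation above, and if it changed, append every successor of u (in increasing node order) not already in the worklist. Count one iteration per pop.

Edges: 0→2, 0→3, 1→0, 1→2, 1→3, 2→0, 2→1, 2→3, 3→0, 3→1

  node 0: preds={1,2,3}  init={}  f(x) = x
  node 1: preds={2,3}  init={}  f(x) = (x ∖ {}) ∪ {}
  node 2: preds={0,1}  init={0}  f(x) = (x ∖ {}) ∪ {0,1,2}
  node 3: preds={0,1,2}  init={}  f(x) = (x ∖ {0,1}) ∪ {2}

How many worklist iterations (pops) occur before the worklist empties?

9

Trace (9 dequeues):
  [1] u=0 | in {0} | out {0} | prev {} | push {}
  [2] u=1 | in {0} | out {0} | prev {} | push {0}
  [3] u=2 | in {0} | out {0,1,2} | prev {0} | push {1}
  [4] u=3 | in {0,1,2} | out {2} | prev {} | push {}
  [5] u=0 | in {0,1,2} | out {0,1,2} | prev {0} | push {2,3}
  [6] u=1 | in {0,1,2} | out {0,1,2} | prev {0} | push {0}
  [7] u=2 | in {0,1,2} | out {0,1,2} | ==
  [8] u=3 | in {0,1,2} | out {2} | ==
  [9] u=0 | in {0,1,2} | out {0,1,2} | ==

Converged values:
  [0] {0,1,2}
  [1] {0,1,2}
  [2] {0,1,2}
  [3] {2}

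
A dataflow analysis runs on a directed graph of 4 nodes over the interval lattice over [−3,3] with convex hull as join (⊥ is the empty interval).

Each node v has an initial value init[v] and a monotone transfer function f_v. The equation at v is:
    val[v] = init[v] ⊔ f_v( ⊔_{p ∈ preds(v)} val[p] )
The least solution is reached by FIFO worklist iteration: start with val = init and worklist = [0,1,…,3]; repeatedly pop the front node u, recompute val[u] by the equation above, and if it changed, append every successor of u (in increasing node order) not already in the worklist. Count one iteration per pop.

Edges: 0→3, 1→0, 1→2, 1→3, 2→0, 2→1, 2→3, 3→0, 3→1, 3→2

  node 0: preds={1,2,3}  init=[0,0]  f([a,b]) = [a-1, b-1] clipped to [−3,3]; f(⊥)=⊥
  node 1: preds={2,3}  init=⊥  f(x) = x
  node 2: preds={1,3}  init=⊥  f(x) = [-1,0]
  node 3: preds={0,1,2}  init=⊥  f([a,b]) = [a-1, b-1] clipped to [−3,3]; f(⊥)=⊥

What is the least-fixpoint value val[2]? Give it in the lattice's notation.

Trace (13 dequeues):
  [1] u=0 | in ⊥ | out [0,0] | ==
  [2] u=1 | in ⊥ | out ⊥ | ==
  [3] u=2 | in ⊥ | out [-1,0] | prev ⊥ | push {0,1}
  [4] u=3 | in [-1,0] | out [-2,-1] | prev ⊥ | push {2}
  [5] u=0 | in [-2,0] | out [-3,0] | prev [0,0] | push {3}
  [6] u=1 | in [-2,0] | out [-2,0] | prev ⊥ | push {0}
  [7] u=2 | in [-2,0] | out [-1,0] | ==
  [8] u=3 | in [-3,0] | out [-3,-1] | prev [-2,-1] | push {1,2}
  [9] u=0 | in [-3,0] | out [-3,0] | ==
  [10] u=1 | in [-3,0] | out [-3,0] | prev [-2,0] | push {0,3}
  [11] u=2 | in [-3,0] | out [-1,0] | ==
  [12] u=0 | in [-3,0] | out [-3,0] | ==
  [13] u=3 | in [-3,0] | out [-3,-1] | ==

Converged values:
  [0] [-3,0]
  [1] [-3,0]
  [2] [-1,0]
  [3] [-3,-1]

[-1,0]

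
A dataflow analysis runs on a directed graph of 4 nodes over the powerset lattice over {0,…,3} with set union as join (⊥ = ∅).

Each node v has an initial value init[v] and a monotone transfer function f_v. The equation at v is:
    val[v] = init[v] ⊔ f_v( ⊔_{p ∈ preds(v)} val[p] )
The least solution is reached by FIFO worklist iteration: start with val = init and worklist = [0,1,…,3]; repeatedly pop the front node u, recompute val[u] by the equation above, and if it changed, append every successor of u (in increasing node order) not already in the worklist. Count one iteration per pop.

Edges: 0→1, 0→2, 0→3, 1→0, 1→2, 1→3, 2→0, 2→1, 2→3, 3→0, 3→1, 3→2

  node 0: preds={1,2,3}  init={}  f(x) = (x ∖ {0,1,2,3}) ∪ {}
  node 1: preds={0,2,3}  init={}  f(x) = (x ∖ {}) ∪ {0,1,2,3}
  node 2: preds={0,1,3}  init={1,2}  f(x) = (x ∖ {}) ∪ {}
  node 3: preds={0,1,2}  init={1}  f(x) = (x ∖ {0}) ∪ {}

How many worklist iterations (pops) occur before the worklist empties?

Iteration log — 7 steps:
  step 1. node 0  ⊔preds={1,2}  new={}  stable
  step 2. node 1  ⊔preds={1,2}  new={0,1,2,3}  old={}  +wl: 0
  step 3. node 2  ⊔preds={0,1,2,3}  new={0,1,2,3}  old={1,2}  +wl: 1
  step 4. node 3  ⊔preds={0,1,2,3}  new={1,2,3}  old={1}  +wl: 2
  step 5. node 0  ⊔preds={0,1,2,3}  new={}  stable
  step 6. node 1  ⊔preds={0,1,2,3}  new={0,1,2,3}  stable
  step 7. node 2  ⊔preds={0,1,2,3}  new={0,1,2,3}  stable

Least fixpoint reached:
  node 0: {}
  node 1: {0,1,2,3}
  node 2: {0,1,2,3}
  node 3: {1,2,3}

7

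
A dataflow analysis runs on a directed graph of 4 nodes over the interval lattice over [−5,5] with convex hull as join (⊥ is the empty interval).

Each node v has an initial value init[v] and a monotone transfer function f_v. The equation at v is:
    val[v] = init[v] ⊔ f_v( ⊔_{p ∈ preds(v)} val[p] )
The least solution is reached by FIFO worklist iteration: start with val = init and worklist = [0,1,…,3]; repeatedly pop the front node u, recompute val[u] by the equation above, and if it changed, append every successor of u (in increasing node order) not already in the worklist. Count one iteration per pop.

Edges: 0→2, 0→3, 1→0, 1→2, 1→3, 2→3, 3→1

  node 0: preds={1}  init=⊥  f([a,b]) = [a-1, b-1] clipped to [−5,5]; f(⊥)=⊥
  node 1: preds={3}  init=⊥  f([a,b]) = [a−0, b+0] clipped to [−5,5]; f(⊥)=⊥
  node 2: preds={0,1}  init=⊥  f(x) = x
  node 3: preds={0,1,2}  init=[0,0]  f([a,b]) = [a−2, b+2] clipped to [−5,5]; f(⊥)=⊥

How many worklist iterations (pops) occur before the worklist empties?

Iteration log — 19 steps:
  step 1. node 0  ⊔preds=⊥  new=⊥  stable
  step 2. node 1  ⊔preds=[0,0]  new=[0,0]  old=⊥  +wl: 0
  step 3. node 2  ⊔preds=[0,0]  new=[0,0]  old=⊥  +wl: 
  step 4. node 3  ⊔preds=[0,0]  new=[-2,2]  old=[0,0]  +wl: 1
  step 5. node 0  ⊔preds=[0,0]  new=[-1,-1]  old=⊥  +wl: 2,3
  step 6. node 1  ⊔preds=[-2,2]  new=[-2,2]  old=[0,0]  +wl: 0
  step 7. node 2  ⊔preds=[-2,2]  new=[-2,2]  old=[0,0]  +wl: 
  step 8. node 3  ⊔preds=[-2,2]  new=[-4,4]  old=[-2,2]  +wl: 1
  step 9. node 0  ⊔preds=[-2,2]  new=[-3,1]  old=[-1,-1]  +wl: 2,3
  step 10. node 1  ⊔preds=[-4,4]  new=[-4,4]  old=[-2,2]  +wl: 0
  step 11. node 2  ⊔preds=[-4,4]  new=[-4,4]  old=[-2,2]  +wl: 
  step 12. node 3  ⊔preds=[-4,4]  new=[-5,5]  old=[-4,4]  +wl: 1
  step 13. node 0  ⊔preds=[-4,4]  new=[-5,3]  old=[-3,1]  +wl: 2,3
  step 14. node 1  ⊔preds=[-5,5]  new=[-5,5]  old=[-4,4]  +wl: 0
  step 15. node 2  ⊔preds=[-5,5]  new=[-5,5]  old=[-4,4]  +wl: 
  step 16. node 3  ⊔preds=[-5,5]  new=[-5,5]  stable
  step 17. node 0  ⊔preds=[-5,5]  new=[-5,4]  old=[-5,3]  +wl: 2,3
  step 18. node 2  ⊔preds=[-5,5]  new=[-5,5]  stable
  step 19. node 3  ⊔preds=[-5,5]  new=[-5,5]  stable

Least fixpoint reached:
  node 0: [-5,4]
  node 1: [-5,5]
  node 2: [-5,5]
  node 3: [-5,5]

19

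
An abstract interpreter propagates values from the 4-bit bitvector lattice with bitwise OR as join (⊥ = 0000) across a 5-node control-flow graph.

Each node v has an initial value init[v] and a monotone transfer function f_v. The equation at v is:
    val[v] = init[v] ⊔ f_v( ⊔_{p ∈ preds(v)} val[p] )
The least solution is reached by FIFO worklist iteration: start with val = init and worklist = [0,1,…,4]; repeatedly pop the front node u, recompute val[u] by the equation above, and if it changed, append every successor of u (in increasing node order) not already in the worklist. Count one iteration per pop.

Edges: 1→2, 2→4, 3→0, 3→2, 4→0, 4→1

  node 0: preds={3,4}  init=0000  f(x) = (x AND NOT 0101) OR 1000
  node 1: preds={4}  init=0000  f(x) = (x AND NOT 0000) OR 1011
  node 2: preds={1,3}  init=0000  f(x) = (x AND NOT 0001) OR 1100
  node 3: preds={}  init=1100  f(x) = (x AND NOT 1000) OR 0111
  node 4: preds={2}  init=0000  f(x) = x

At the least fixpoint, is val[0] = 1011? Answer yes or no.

no

Iteration log — 9 steps:
  step 1. node 0  ⊔preds=1100  new=1000  old=0000  +wl: 
  step 2. node 1  ⊔preds=0000  new=1011  old=0000  +wl: 
  step 3. node 2  ⊔preds=1111  new=1110  old=0000  +wl: 
  step 4. node 3  ⊔preds=0000  new=1111  old=1100  +wl: 0,2
  step 5. node 4  ⊔preds=1110  new=1110  old=0000  +wl: 1
  step 6. node 0  ⊔preds=1111  new=1010  old=1000  +wl: 
  step 7. node 2  ⊔preds=1111  new=1110  stable
  step 8. node 1  ⊔preds=1110  new=1111  old=1011  +wl: 2
  step 9. node 2  ⊔preds=1111  new=1110  stable

Least fixpoint reached:
  node 0: 1010
  node 1: 1111
  node 2: 1110
  node 3: 1111
  node 4: 1110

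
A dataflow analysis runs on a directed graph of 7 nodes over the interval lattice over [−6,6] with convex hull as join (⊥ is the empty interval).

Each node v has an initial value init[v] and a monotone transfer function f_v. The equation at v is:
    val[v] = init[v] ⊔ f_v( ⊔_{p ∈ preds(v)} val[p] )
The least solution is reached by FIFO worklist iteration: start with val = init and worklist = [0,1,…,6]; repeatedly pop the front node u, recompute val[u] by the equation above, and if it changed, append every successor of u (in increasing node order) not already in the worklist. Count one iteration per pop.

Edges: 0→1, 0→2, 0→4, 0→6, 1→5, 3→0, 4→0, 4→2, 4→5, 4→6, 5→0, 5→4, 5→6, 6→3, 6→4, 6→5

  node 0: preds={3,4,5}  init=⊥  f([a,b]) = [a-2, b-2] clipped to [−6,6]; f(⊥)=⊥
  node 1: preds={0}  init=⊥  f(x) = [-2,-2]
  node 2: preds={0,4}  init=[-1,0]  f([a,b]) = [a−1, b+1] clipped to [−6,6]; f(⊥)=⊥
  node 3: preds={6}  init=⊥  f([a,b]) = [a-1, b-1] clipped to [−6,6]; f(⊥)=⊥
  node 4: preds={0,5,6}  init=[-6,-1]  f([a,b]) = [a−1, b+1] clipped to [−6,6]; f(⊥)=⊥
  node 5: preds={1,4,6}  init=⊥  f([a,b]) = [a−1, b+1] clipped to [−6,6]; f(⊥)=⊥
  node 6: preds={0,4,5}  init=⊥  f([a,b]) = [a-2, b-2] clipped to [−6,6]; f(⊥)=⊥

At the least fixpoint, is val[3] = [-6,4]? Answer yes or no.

no

Worklist (36 pops):
  #1 pop 0: in=[-6,-1] → [-6,-3] (was ⊥); enqueue []
  #2 pop 1: in=[-6,-3] → [-2,-2] (was ⊥); enqueue []
  #3 pop 2: in=[-6,-1] → [-6,0] (was [-1,0]); enqueue []
  #4 pop 3: in=⊥ → ⊥ (no change)
  #5 pop 4: in=[-6,-3] → [-6,-1] (no change)
  #6 pop 5: in=[-6,-1] → [-6,0] (was ⊥); enqueue [0,4]
  #7 pop 6: in=[-6,0] → [-6,-2] (was ⊥); enqueue [3,5]
  #8 pop 0: in=[-6,0] → [-6,-2] (was [-6,-3]); enqueue [1,2,6]
  #9 pop 4: in=[-6,0] → [-6,1] (was [-6,-1]); enqueue [0]
  #10 pop 3: in=[-6,-2] → [-6,-3] (was ⊥); enqueue []
  #11 pop 5: in=[-6,1] → [-6,2] (was [-6,0]); enqueue [4]
  #12 pop 1: in=[-6,-2] → [-2,-2] (no change)
  #13 pop 2: in=[-6,1] → [-6,2] (was [-6,0]); enqueue []
  #14 pop 6: in=[-6,2] → [-6,0] (was [-6,-2]); enqueue [3,5]
  #15 pop 0: in=[-6,2] → [-6,0] (was [-6,-2]); enqueue [1,2,6]
  #16 pop 4: in=[-6,2] → [-6,3] (was [-6,1]); enqueue [0]
  #17 pop 3: in=[-6,0] → [-6,-1] (was [-6,-3]); enqueue []
  #18 pop 5: in=[-6,3] → [-6,4] (was [-6,2]); enqueue [4]
  #19 pop 1: in=[-6,0] → [-2,-2] (no change)
  #20 pop 2: in=[-6,3] → [-6,4] (was [-6,2]); enqueue []
  #21 pop 6: in=[-6,4] → [-6,2] (was [-6,0]); enqueue [3,5]
  #22 pop 0: in=[-6,4] → [-6,2] (was [-6,0]); enqueue [1,2,6]
  #23 pop 4: in=[-6,4] → [-6,5] (was [-6,3]); enqueue [0]
  #24 pop 3: in=[-6,2] → [-6,1] (was [-6,-1]); enqueue []
  #25 pop 5: in=[-6,5] → [-6,6] (was [-6,4]); enqueue [4]
  #26 pop 1: in=[-6,2] → [-2,-2] (no change)
  #27 pop 2: in=[-6,5] → [-6,6] (was [-6,4]); enqueue []
  #28 pop 6: in=[-6,6] → [-6,4] (was [-6,2]); enqueue [3,5]
  #29 pop 0: in=[-6,6] → [-6,4] (was [-6,2]); enqueue [1,2,6]
  #30 pop 4: in=[-6,6] → [-6,6] (was [-6,5]); enqueue [0]
  #31 pop 3: in=[-6,4] → [-6,3] (was [-6,1]); enqueue []
  #32 pop 5: in=[-6,6] → [-6,6] (no change)
  #33 pop 1: in=[-6,4] → [-2,-2] (no change)
  #34 pop 2: in=[-6,6] → [-6,6] (no change)
  #35 pop 6: in=[-6,6] → [-6,4] (no change)
  #36 pop 0: in=[-6,6] → [-6,4] (no change)

Fixpoint:
  val[0] = [-6,4]
  val[1] = [-2,-2]
  val[2] = [-6,6]
  val[3] = [-6,3]
  val[4] = [-6,6]
  val[5] = [-6,6]
  val[6] = [-6,4]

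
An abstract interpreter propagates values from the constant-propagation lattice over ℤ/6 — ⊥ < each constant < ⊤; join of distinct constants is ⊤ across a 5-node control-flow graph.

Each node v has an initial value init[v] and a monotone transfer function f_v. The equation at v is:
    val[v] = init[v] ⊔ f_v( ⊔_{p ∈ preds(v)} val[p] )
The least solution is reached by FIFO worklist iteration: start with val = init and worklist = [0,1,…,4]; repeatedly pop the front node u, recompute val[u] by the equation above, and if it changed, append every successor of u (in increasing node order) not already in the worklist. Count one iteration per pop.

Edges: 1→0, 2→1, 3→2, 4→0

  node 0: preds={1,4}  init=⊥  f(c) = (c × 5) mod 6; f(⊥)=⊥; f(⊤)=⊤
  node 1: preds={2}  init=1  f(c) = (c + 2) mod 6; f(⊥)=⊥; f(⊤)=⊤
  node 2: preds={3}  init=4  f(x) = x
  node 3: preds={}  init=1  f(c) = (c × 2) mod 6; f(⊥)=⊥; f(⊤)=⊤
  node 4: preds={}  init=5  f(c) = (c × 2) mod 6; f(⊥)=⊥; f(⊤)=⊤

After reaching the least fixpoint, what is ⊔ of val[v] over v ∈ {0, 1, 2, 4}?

⊤

Trace (7 dequeues):
  [1] u=0 | in ⊤ | out ⊤ | prev ⊥ | push {}
  [2] u=1 | in 4 | out ⊤ | prev 1 | push {0}
  [3] u=2 | in 1 | out ⊤ | prev 4 | push {1}
  [4] u=3 | in ⊥ | out 1 | ==
  [5] u=4 | in ⊥ | out 5 | ==
  [6] u=0 | in ⊤ | out ⊤ | ==
  [7] u=1 | in ⊤ | out ⊤ | ==

Converged values:
  [0] ⊤
  [1] ⊤
  [2] ⊤
  [3] 1
  [4] 5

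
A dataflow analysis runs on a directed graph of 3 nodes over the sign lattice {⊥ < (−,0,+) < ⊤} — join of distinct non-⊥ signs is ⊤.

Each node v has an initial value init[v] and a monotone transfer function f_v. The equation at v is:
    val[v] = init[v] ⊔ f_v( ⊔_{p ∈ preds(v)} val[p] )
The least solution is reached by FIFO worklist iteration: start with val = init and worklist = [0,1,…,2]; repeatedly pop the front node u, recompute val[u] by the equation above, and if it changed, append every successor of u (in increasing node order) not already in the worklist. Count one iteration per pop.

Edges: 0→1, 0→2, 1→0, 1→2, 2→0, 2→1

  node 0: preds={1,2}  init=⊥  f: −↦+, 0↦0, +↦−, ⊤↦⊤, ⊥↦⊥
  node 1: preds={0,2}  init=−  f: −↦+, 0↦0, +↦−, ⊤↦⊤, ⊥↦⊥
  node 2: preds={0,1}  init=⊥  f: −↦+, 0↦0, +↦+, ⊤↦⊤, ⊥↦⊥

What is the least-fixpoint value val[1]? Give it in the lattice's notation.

⊤

Trace (7 dequeues):
  [1] u=0 | in − | out + | prev ⊥ | push {}
  [2] u=1 | in + | out − | ==
  [3] u=2 | in ⊤ | out ⊤ | prev ⊥ | push {0,1}
  [4] u=0 | in ⊤ | out ⊤ | prev + | push {2}
  [5] u=1 | in ⊤ | out ⊤ | prev − | push {0}
  [6] u=2 | in ⊤ | out ⊤ | ==
  [7] u=0 | in ⊤ | out ⊤ | ==

Converged values:
  [0] ⊤
  [1] ⊤
  [2] ⊤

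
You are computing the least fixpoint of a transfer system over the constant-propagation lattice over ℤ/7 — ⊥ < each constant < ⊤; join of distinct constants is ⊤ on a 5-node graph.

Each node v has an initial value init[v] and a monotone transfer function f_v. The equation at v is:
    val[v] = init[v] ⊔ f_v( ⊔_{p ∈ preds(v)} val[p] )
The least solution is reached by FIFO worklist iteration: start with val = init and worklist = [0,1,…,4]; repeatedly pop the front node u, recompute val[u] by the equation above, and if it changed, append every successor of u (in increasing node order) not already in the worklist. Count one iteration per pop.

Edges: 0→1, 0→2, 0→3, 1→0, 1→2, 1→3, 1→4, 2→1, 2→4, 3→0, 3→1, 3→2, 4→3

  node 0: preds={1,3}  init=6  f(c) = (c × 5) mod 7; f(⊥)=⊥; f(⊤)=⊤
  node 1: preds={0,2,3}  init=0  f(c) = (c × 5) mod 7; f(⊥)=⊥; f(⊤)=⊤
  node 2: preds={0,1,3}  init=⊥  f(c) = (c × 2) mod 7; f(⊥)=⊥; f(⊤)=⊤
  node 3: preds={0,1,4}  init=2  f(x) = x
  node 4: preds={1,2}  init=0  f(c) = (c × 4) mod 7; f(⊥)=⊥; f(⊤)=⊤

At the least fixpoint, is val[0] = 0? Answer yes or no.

Trace (9 dequeues):
  [1] u=0 | in ⊤ | out ⊤ | prev 6 | push {}
  [2] u=1 | in ⊤ | out ⊤ | prev 0 | push {0}
  [3] u=2 | in ⊤ | out ⊤ | prev ⊥ | push {1}
  [4] u=3 | in ⊤ | out ⊤ | prev 2 | push {2}
  [5] u=4 | in ⊤ | out ⊤ | prev 0 | push {3}
  [6] u=0 | in ⊤ | out ⊤ | ==
  [7] u=1 | in ⊤ | out ⊤ | ==
  [8] u=2 | in ⊤ | out ⊤ | ==
  [9] u=3 | in ⊤ | out ⊤ | ==

Converged values:
  [0] ⊤
  [1] ⊤
  [2] ⊤
  [3] ⊤
  [4] ⊤

no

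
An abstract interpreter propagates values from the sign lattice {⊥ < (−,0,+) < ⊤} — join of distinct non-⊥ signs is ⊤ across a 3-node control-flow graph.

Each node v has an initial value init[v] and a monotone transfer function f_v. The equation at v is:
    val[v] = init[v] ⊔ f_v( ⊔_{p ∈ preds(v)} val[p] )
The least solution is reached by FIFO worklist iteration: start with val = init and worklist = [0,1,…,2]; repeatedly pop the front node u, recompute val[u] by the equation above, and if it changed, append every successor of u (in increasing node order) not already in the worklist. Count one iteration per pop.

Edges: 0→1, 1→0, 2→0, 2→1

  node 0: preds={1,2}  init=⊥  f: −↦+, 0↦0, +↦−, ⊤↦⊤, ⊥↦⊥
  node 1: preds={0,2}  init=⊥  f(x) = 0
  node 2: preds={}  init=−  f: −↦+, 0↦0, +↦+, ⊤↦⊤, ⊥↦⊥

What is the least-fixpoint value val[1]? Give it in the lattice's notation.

Trace (5 dequeues):
  [1] u=0 | in − | out + | prev ⊥ | push {}
  [2] u=1 | in ⊤ | out 0 | prev ⊥ | push {0}
  [3] u=2 | in ⊥ | out − | ==
  [4] u=0 | in ⊤ | out ⊤ | prev + | push {1}
  [5] u=1 | in ⊤ | out 0 | ==

Converged values:
  [0] ⊤
  [1] 0
  [2] −

0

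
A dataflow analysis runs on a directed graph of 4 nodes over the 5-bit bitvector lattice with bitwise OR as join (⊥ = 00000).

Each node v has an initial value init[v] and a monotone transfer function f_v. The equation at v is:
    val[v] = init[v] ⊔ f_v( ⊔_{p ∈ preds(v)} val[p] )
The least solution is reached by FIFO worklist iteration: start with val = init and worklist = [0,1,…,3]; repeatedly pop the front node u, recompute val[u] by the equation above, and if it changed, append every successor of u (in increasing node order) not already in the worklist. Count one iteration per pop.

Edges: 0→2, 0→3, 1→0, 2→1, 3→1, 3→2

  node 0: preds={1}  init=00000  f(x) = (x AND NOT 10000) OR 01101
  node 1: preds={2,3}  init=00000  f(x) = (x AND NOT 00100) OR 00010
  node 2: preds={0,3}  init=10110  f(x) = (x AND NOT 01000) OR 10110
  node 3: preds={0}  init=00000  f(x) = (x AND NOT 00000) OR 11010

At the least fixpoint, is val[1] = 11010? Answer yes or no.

Worklist (9 pops):
  #1 pop 0: in=00000 → 01101 (was 00000); enqueue []
  #2 pop 1: in=10110 → 10010 (was 00000); enqueue [0]
  #3 pop 2: in=01101 → 10111 (was 10110); enqueue [1]
  #4 pop 3: in=01101 → 11111 (was 00000); enqueue [2]
  #5 pop 0: in=10010 → 01111 (was 01101); enqueue [3]
  #6 pop 1: in=11111 → 11011 (was 10010); enqueue [0]
  #7 pop 2: in=11111 → 10111 (no change)
  #8 pop 3: in=01111 → 11111 (no change)
  #9 pop 0: in=11011 → 01111 (no change)

Fixpoint:
  val[0] = 01111
  val[1] = 11011
  val[2] = 10111
  val[3] = 11111

no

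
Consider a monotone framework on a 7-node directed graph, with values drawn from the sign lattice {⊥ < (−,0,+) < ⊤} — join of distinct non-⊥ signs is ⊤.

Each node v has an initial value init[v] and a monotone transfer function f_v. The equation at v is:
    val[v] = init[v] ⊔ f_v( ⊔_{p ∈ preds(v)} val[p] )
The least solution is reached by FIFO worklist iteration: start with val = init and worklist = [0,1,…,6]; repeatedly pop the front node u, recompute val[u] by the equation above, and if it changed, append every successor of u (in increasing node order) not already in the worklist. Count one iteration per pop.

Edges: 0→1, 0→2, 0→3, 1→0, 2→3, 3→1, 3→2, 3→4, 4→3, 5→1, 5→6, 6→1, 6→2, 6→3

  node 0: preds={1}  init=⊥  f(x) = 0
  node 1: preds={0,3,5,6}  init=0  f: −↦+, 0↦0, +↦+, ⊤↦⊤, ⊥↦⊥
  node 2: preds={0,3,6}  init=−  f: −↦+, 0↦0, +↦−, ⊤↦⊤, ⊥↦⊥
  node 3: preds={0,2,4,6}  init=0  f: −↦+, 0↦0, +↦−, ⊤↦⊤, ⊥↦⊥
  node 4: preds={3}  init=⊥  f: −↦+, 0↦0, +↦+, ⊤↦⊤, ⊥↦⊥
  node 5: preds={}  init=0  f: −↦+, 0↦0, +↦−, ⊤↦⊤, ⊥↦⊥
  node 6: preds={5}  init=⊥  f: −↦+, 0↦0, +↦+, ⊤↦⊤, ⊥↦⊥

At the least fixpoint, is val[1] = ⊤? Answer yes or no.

Trace (11 dequeues):
  [1] u=0 | in 0 | out 0 | prev ⊥ | push {}
  [2] u=1 | in 0 | out 0 | ==
  [3] u=2 | in 0 | out ⊤ | prev − | push {}
  [4] u=3 | in ⊤ | out ⊤ | prev 0 | push {1,2}
  [5] u=4 | in ⊤ | out ⊤ | prev ⊥ | push {3}
  [6] u=5 | in ⊥ | out 0 | ==
  [7] u=6 | in 0 | out 0 | prev ⊥ | push {}
  [8] u=1 | in ⊤ | out ⊤ | prev 0 | push {0}
  [9] u=2 | in ⊤ | out ⊤ | ==
  [10] u=3 | in ⊤ | out ⊤ | ==
  [11] u=0 | in ⊤ | out 0 | ==

Converged values:
  [0] 0
  [1] ⊤
  [2] ⊤
  [3] ⊤
  [4] ⊤
  [5] 0
  [6] 0

yes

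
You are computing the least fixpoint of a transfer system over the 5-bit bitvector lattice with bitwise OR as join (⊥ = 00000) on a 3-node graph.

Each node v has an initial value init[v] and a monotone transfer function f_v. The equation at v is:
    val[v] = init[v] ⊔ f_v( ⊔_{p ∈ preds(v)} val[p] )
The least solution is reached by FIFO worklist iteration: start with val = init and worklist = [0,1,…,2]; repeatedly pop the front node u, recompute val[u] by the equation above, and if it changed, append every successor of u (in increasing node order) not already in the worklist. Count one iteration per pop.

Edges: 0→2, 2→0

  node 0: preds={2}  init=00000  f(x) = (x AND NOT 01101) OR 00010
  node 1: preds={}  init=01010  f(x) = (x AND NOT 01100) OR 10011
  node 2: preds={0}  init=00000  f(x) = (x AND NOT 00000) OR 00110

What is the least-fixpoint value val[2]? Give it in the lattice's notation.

00110

Trace (4 dequeues):
  [1] u=0 | in 00000 | out 00010 | prev 00000 | push {}
  [2] u=1 | in 00000 | out 11011 | prev 01010 | push {}
  [3] u=2 | in 00010 | out 00110 | prev 00000 | push {0}
  [4] u=0 | in 00110 | out 00010 | ==

Converged values:
  [0] 00010
  [1] 11011
  [2] 00110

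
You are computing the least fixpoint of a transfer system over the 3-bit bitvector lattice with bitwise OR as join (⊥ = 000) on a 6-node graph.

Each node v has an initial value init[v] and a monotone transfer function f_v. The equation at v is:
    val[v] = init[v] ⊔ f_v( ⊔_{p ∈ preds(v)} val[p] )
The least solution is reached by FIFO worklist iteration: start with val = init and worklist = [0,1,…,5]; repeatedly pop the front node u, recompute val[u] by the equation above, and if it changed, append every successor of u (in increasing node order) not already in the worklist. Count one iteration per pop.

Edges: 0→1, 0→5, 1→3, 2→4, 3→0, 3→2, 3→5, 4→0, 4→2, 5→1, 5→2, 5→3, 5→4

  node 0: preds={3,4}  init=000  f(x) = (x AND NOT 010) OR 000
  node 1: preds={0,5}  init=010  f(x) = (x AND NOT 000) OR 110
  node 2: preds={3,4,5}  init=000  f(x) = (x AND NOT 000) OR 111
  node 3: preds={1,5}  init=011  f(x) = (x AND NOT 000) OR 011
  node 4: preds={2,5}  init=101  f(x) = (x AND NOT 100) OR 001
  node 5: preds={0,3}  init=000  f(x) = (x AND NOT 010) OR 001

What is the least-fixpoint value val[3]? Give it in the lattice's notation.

Iteration log — 11 steps:
  step 1. node 0  ⊔preds=111  new=101  old=000  +wl: 
  step 2. node 1  ⊔preds=101  new=111  old=010  +wl: 
  step 3. node 2  ⊔preds=111  new=111  old=000  +wl: 
  step 4. node 3  ⊔preds=111  new=111  old=011  +wl: 0,2
  step 5. node 4  ⊔preds=111  new=111  old=101  +wl: 
  step 6. node 5  ⊔preds=111  new=101  old=000  +wl: 1,3,4
  step 7. node 0  ⊔preds=111  new=101  stable
  step 8. node 2  ⊔preds=111  new=111  stable
  step 9. node 1  ⊔preds=101  new=111  stable
  step 10. node 3  ⊔preds=111  new=111  stable
  step 11. node 4  ⊔preds=111  new=111  stable

Least fixpoint reached:
  node 0: 101
  node 1: 111
  node 2: 111
  node 3: 111
  node 4: 111
  node 5: 101

111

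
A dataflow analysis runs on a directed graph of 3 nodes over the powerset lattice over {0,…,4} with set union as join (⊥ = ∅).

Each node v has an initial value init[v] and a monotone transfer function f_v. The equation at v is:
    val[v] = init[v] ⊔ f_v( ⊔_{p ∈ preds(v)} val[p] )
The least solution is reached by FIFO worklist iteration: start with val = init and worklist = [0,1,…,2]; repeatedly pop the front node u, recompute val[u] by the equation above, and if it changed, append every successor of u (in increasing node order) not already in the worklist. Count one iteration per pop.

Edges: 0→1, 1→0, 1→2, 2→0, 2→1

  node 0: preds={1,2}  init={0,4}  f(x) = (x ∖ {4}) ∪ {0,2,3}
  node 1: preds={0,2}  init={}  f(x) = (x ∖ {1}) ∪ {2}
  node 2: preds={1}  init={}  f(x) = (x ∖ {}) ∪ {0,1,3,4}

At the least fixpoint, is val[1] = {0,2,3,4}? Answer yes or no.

yes

Trace (5 dequeues):
  [1] u=0 | in {} | out {0,2,3,4} | prev {0,4} | push {}
  [2] u=1 | in {0,2,3,4} | out {0,2,3,4} | prev {} | push {0}
  [3] u=2 | in {0,2,3,4} | out {0,1,2,3,4} | prev {} | push {1}
  [4] u=0 | in {0,1,2,3,4} | out {0,1,2,3,4} | prev {0,2,3,4} | push {}
  [5] u=1 | in {0,1,2,3,4} | out {0,2,3,4} | ==

Converged values:
  [0] {0,1,2,3,4}
  [1] {0,2,3,4}
  [2] {0,1,2,3,4}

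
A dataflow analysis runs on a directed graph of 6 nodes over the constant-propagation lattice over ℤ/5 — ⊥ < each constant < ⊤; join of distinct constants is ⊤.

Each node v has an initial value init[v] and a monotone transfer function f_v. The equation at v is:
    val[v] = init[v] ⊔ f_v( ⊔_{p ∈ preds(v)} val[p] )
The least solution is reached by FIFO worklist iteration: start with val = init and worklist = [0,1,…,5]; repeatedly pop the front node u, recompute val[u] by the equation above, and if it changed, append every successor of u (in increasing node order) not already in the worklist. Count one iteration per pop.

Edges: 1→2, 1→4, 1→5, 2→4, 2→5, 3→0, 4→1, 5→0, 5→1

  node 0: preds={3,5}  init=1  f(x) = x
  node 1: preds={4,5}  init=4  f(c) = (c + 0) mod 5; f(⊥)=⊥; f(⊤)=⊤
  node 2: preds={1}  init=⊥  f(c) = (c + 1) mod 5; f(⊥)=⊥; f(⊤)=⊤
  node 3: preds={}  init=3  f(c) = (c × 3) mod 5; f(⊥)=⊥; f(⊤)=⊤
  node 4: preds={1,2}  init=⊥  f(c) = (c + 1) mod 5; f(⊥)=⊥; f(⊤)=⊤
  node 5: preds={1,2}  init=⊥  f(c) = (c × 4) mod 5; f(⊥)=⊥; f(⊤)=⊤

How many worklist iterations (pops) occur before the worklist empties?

11

Trace (11 dequeues):
  [1] u=0 | in 3 | out ⊤ | prev 1 | push {}
  [2] u=1 | in ⊥ | out 4 | ==
  [3] u=2 | in 4 | out 0 | prev ⊥ | push {}
  [4] u=3 | in ⊥ | out 3 | ==
  [5] u=4 | in ⊤ | out ⊤ | prev ⊥ | push {1}
  [6] u=5 | in ⊤ | out ⊤ | prev ⊥ | push {0}
  [7] u=1 | in ⊤ | out ⊤ | prev 4 | push {2,4,5}
  [8] u=0 | in ⊤ | out ⊤ | ==
  [9] u=2 | in ⊤ | out ⊤ | prev 0 | push {}
  [10] u=4 | in ⊤ | out ⊤ | ==
  [11] u=5 | in ⊤ | out ⊤ | ==

Converged values:
  [0] ⊤
  [1] ⊤
  [2] ⊤
  [3] 3
  [4] ⊤
  [5] ⊤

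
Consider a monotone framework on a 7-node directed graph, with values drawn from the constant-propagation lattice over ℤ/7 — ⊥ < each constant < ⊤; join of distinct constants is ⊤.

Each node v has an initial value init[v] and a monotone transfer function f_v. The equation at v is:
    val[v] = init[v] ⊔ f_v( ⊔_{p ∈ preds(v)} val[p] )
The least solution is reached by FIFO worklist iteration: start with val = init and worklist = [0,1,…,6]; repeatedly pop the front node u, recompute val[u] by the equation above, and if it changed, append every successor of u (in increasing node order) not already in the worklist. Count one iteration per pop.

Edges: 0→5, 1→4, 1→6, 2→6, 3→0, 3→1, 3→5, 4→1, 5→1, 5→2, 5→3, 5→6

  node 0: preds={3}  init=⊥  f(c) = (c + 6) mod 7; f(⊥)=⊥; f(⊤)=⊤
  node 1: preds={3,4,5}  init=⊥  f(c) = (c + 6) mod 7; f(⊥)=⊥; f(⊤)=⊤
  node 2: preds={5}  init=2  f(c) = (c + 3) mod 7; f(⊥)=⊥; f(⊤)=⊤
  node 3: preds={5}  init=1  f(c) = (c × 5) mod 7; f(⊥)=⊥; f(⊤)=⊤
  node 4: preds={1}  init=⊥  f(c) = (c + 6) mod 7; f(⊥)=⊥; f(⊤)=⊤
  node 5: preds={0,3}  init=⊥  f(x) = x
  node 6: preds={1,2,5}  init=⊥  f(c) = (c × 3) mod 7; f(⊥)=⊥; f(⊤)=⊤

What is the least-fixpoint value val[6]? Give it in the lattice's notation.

Worklist (15 pops):
  #1 pop 0: in=1 → 0 (was ⊥); enqueue []
  #2 pop 1: in=1 → 0 (was ⊥); enqueue []
  #3 pop 2: in=⊥ → 2 (no change)
  #4 pop 3: in=⊥ → 1 (no change)
  #5 pop 4: in=0 → 6 (was ⊥); enqueue [1]
  #6 pop 5: in=⊤ → ⊤ (was ⊥); enqueue [2,3]
  #7 pop 6: in=⊤ → ⊤ (was ⊥); enqueue []
  #8 pop 1: in=⊤ → ⊤ (was 0); enqueue [4,6]
  #9 pop 2: in=⊤ → ⊤ (was 2); enqueue []
  #10 pop 3: in=⊤ → ⊤ (was 1); enqueue [0,1,5]
  #11 pop 4: in=⊤ → ⊤ (was 6); enqueue []
  #12 pop 6: in=⊤ → ⊤ (no change)
  #13 pop 0: in=⊤ → ⊤ (was 0); enqueue []
  #14 pop 1: in=⊤ → ⊤ (no change)
  #15 pop 5: in=⊤ → ⊤ (no change)

Fixpoint:
  val[0] = ⊤
  val[1] = ⊤
  val[2] = ⊤
  val[3] = ⊤
  val[4] = ⊤
  val[5] = ⊤
  val[6] = ⊤

⊤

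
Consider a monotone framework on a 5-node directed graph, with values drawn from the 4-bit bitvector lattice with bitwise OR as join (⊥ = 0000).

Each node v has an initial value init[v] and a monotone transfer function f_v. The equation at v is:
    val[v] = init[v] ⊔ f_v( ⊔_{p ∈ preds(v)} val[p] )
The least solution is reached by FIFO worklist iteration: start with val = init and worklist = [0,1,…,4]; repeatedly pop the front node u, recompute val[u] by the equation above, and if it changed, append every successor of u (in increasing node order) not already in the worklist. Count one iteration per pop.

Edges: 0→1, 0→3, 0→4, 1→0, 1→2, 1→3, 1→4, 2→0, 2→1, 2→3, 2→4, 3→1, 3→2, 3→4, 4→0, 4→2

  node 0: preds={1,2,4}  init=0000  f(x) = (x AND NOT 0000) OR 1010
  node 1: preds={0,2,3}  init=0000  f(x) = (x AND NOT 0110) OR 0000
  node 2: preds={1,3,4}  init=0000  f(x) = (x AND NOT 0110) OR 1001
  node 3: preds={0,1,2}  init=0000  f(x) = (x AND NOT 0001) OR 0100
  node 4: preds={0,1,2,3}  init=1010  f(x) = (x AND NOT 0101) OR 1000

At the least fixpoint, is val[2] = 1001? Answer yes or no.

Trace (11 dequeues):
  [1] u=0 | in 1010 | out 1010 | prev 0000 | push {}
  [2] u=1 | in 1010 | out 1000 | prev 0000 | push {0}
  [3] u=2 | in 1010 | out 1001 | prev 0000 | push {1}
  [4] u=3 | in 1011 | out 1110 | prev 0000 | push {2}
  [5] u=4 | in 1111 | out 1010 | ==
  [6] u=0 | in 1011 | out 1011 | prev 1010 | push {3,4}
  [7] u=1 | in 1111 | out 1001 | prev 1000 | push {0}
  [8] u=2 | in 1111 | out 1001 | ==
  [9] u=3 | in 1011 | out 1110 | ==
  [10] u=4 | in 1111 | out 1010 | ==
  [11] u=0 | in 1011 | out 1011 | ==

Converged values:
  [0] 1011
  [1] 1001
  [2] 1001
  [3] 1110
  [4] 1010

yes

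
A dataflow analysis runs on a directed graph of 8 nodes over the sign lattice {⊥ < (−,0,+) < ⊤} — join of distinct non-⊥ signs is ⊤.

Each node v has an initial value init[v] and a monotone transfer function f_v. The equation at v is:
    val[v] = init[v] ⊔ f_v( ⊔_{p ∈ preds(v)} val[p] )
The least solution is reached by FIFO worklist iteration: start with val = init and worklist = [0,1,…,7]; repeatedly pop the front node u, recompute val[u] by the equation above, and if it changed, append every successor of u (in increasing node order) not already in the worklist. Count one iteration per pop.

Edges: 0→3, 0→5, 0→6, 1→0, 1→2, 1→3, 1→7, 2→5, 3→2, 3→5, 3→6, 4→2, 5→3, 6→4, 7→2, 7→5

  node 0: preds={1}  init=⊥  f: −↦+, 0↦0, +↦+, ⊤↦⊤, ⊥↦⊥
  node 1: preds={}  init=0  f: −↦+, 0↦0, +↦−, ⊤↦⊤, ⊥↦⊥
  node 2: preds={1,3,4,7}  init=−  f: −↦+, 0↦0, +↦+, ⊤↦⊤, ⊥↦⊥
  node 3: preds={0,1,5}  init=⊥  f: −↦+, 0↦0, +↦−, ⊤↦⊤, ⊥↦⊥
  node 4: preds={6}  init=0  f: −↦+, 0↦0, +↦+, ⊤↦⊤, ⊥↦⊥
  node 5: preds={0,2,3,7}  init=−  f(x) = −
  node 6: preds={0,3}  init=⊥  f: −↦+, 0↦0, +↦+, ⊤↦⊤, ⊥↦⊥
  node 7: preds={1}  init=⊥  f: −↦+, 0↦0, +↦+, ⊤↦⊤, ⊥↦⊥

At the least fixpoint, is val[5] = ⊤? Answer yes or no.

no

Trace (12 dequeues):
  [1] u=0 | in 0 | out 0 | prev ⊥ | push {}
  [2] u=1 | in ⊥ | out 0 | ==
  [3] u=2 | in 0 | out ⊤ | prev − | push {}
  [4] u=3 | in ⊤ | out ⊤ | prev ⊥ | push {2}
  [5] u=4 | in ⊥ | out 0 | ==
  [6] u=5 | in ⊤ | out − | ==
  [7] u=6 | in ⊤ | out ⊤ | prev ⊥ | push {4}
  [8] u=7 | in 0 | out 0 | prev ⊥ | push {5}
  [9] u=2 | in ⊤ | out ⊤ | ==
  [10] u=4 | in ⊤ | out ⊤ | prev 0 | push {2}
  [11] u=5 | in ⊤ | out − | ==
  [12] u=2 | in ⊤ | out ⊤ | ==

Converged values:
  [0] 0
  [1] 0
  [2] ⊤
  [3] ⊤
  [4] ⊤
  [5] −
  [6] ⊤
  [7] 0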